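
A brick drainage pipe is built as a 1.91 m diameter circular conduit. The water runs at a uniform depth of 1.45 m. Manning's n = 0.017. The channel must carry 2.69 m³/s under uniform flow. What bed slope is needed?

S = 0.000798

For a circular section of diameter D = 1.91 m at depth y = 1.45 m, the central angle is θ = 2 arccos(1 − 2y/D) = 4.231 rad. Then A = (D²/8)(θ − sin θ) = 2.334 m² and P = Dθ/2 = 4.041 m.
Hydraulic radius R = A/P = 2.334/4.041 = 0.5775 m.
From Manning's equation, S = [nQ / (1 A R^(2/3))]² = [0.017 × 2.69 / (1 × 2.334 × 0.5775^(2/3))]² = 0.000798.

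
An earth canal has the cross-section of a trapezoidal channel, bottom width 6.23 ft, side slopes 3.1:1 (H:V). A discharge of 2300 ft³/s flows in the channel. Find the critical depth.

At critical depth, Q² T / (g A³) = 1, i.e. A³/T = Q²/g = 2300²/32.2 = 164300.
At y = 5.82 ft: A³/T = 66620 — short.
At y = 8.27 ft: A³/T = 318300 — over.
At y = 7.14 ft: A³/T = 164500 — matches.

y_c = 7.14 ft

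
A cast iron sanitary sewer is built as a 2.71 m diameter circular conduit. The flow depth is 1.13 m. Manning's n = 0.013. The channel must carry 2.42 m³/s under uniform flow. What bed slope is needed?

S = 0.000378

For a circular section of diameter D = 2.71 m at depth y = 1.13 m, the central angle is θ = 2 arccos(1 − 2y/D) = 2.808 rad. Then A = (D²/8)(θ − sin θ) = 2.277 m² and P = Dθ/2 = 3.805 m.
Hydraulic radius R = A/P = 2.277/3.805 = 0.5985 m.
From Manning's equation, S = [nQ / (1 A R^(2/3))]² = [0.013 × 2.42 / (1 × 2.277 × 0.5985^(2/3))]² = 0.000378.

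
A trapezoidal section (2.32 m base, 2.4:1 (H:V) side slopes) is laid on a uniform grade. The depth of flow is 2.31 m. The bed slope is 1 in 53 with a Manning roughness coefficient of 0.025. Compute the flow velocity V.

V = 6.44 m/s

With bottom width b = 2.32 m and side slope z = 2.4: A = (b + zy)y = (2.32 + 2.4×2.31)×2.31 = 18.17 m²; P = b + 2y√(1+z²) = 2.32 + 2×2.31×2.6 = 14.33 m.
Hydraulic radius R = A/P = 18.17/14.33 = 1.268 m.
From Manning's equation, V = (1/n) R^(2/3) S^(1/2) = (1/0.025) × 1.268^(2/3) × 0.01887^(1/2) = 6.44 m/s.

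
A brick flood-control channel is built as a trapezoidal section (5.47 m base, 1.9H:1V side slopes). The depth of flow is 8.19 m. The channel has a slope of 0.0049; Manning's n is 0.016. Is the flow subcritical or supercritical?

With bottom width b = 5.47 m and side slope z = 1.9: A = (b + zy)y = (5.47 + 1.9×8.19)×8.19 = 172.2 m²; P = b + 2y√(1+z²) = 5.47 + 2×8.19×2.147 = 40.64 m.
Hydraulic radius R = A/P = 172.2/40.64 = 4.238 m.
V = (1/n) R^(2/3) √S = (1/0.016) × 4.238^(2/3) × √0.0049 = 11.46 m/s. Hydraulic depth D_h = A/T = 172.2/36.59 = 4.707 m.
Froude number Fr = V/√(g·D_h) = 11.46/√(9.81×4.707) = 1.69, which is greater than 1, so the flow is supercritical.

supercritical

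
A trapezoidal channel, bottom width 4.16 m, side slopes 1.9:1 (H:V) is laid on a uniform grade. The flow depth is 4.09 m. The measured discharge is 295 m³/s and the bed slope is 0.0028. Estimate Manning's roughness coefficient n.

With bottom width b = 4.16 m and side slope z = 1.9: A = (b + zy)y = (4.16 + 1.9×4.09)×4.09 = 48.8 m²; P = b + 2y√(1+z²) = 4.16 + 2×4.09×2.147 = 21.72 m.
Hydraulic radius R = A/P = 48.8/21.72 = 2.246 m.
Rearranging Manning's equation: n = (1/Q) A R^(2/3) S^(1/2) = (1/295) × 48.8 × 2.246^(2/3) × √0.0028 = 0.015.

n = 0.015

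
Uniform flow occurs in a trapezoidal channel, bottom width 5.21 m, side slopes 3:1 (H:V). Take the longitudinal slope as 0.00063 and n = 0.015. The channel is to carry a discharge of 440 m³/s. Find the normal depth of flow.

Manning's equation rearranged: A R^(2/3) = nQ / (1·√S) = 0.015 × 440 / (√0.00063) = 263.
Try y = 6.74 m: A R^(2/3) = 401.3 — over.
Try y = 4.35 m: A R^(2/3) = 143.5 — short.
Try y = 5.64 m: A R^(2/3) = 262.7 — close enough.

y_n = 5.64 m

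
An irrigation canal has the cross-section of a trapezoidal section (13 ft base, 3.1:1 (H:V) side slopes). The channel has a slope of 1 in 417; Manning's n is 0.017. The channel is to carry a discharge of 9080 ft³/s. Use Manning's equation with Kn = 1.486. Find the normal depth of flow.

Manning's equation rearranged: A R^(2/3) = nQ / (1.486·√S) = 0.017 × 9080 / (1.486 × √0.002398) = 2121.
Trying y = 9.76 ft: A R^(2/3) = 1317 — too small.
Trying y = 13.8 ft: A R^(2/3) = 2944 — too large.
Trying y = 12 ft: A R^(2/3) = 2121 — matches.

y_n = 12 ft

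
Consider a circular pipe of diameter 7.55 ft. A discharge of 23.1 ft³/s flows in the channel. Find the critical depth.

y_c = 1.19 ft

At critical depth, Q² T / (g A³) = 1, i.e. A³/T = Q²/g = 23.1²/32.2 = 16.57.
Try y = 1.38 ft: A³/T = 30.13 — too large.
Try y = 1.19 ft: A³/T = 16.83 — matches.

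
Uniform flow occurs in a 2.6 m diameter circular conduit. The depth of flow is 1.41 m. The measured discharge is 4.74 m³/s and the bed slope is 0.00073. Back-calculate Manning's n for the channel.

n = 0.013

For a circular section of diameter D = 2.6 m at depth y = 1.41 m, the central angle is θ = 2 arccos(1 − 2y/D) = 3.311 rad. Then A = (D²/8)(θ − sin θ) = 2.94 m² and P = Dθ/2 = 4.304 m.
Hydraulic radius R = A/P = 2.94/4.304 = 0.6831 m.
Rearranging Manning's equation: n = (1/Q) A R^(2/3) S^(1/2) = (1/4.74) × 2.94 × 0.6831^(2/3) × √0.00073 = 0.013.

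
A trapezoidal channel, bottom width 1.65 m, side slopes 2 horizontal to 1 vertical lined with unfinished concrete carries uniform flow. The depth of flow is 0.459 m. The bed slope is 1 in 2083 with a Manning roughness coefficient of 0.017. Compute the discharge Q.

Q = 0.708 m³/s

With bottom width b = 1.65 m and side slope z = 2: A = (b + zy)y = (1.65 + 2×0.459)×0.459 = 1.179 m²; P = b + 2y√(1+z²) = 1.65 + 2×0.459×2.236 = 3.703 m.
Hydraulic radius R = A/P = 1.179/3.703 = 0.3183 m.
Manning's equation: Q = (1/n) A R^(2/3) S^(1/2) = (1/0.017) × 1.179 × 0.3183^(2/3) × 0.0004801^(1/2) = 0.708 m³/s.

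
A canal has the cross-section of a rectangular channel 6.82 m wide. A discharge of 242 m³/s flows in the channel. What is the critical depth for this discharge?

y_c = 5.04 m

For a rectangular channel, critical depth y_c = (q²/g)^(1/3) where q = Q/b = 242/6.82 = 35.48 m²/s.
So y_c = (35.48²/9.81)^(1/3) = 5.04 m.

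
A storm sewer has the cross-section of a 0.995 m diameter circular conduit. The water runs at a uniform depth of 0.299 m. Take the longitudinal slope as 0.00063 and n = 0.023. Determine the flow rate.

For a circular section of diameter D = 0.995 m at depth y = 0.299 m, the central angle is θ = 2 arccos(1 − 2y/D) = 2.321 rad. Then A = (D²/8)(θ − sin θ) = 0.1966 m² and P = Dθ/2 = 1.155 m.
Hydraulic radius R = A/P = 0.1966/1.155 = 0.1703 m.
Manning's equation: Q = (1/n) A R^(2/3) S^(1/2) = (1/0.023) × 0.1966 × 0.1703^(2/3) × 0.00063^(1/2) = 0.0659 m³/s.

Q = 0.0659 m³/s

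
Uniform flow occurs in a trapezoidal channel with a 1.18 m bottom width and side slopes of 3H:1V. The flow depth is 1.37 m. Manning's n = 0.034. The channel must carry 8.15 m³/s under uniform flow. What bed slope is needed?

With bottom width b = 1.18 m and side slope z = 3: A = (b + zy)y = (1.18 + 3×1.37)×1.37 = 7.247 m²; P = b + 2y√(1+z²) = 1.18 + 2×1.37×3.162 = 9.845 m.
Hydraulic radius R = A/P = 7.247/9.845 = 0.7362 m.
From Manning's equation, S = [nQ / (1 A R^(2/3))]² = [0.034 × 8.15 / (1 × 7.247 × 0.7362^(2/3))]² = 0.0022.

S = 0.0022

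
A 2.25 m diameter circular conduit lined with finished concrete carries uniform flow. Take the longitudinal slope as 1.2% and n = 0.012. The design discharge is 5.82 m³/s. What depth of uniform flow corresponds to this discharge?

y_n = 0.743 m

Manning's equation rearranged: A R^(2/3) = nQ / (1·√S) = 0.012 × 5.82 / (√0.012) = 0.6375.
At y = 0.514 m: A R^(2/3) = 0.3101 — too small.
At y = 0.901 m: A R^(2/3) = 0.9149 — too large.
At y = 0.743 m: A R^(2/3) = 0.638 — matches.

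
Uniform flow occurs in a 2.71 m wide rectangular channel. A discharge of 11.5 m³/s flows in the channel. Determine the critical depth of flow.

For a rectangular channel, critical depth y_c = (q²/g)^(1/3) where q = Q/b = 11.5/2.71 = 4.244 m²/s.
So y_c = (4.244²/9.81)^(1/3) = 1.22 m.

y_c = 1.22 m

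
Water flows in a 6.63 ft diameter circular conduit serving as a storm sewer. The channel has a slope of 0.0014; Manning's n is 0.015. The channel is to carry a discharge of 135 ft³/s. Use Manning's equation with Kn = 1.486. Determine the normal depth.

y_n = 4.3 ft

Manning's equation rearranged: A R^(2/3) = nQ / (1.486·√S) = 0.015 × 135 / (1.486 × √0.0014) = 36.42.
Try y = 3.24 ft: A R^(2/3) = 23.25 — too small.
Try y = 5.5 ft: A R^(2/3) = 48.86 — too large.
Try y = 4.3 ft: A R^(2/3) = 36.46 — ≈ 36.42.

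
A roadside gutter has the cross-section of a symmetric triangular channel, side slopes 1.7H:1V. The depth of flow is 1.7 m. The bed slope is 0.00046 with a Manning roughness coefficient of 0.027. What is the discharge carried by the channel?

For a triangular section with side slope z = 1.7: A = zy² = 1.7×1.7² = 4.913 m²; P = 2y√(1+z²) = 2×1.7×1.972 = 6.706 m.
Hydraulic radius R = A/P = 4.913/6.706 = 0.7326 m.
Manning's equation: Q = (1/n) A R^(2/3) S^(1/2) = (1/0.027) × 4.913 × 0.7326^(2/3) × 0.00046^(1/2) = 3.17 m³/s.

Q = 3.17 m³/s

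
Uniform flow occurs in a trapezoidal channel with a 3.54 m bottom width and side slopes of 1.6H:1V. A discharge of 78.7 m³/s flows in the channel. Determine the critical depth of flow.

At critical depth, Q² T / (g A³) = 1, i.e. A³/T = Q²/g = 78.7²/9.81 = 631.4.
Trying y = 3.15 m: A³/T = 1449 — over.
Trying y = 2.55 m: A³/T = 627 — ≈ 631.4.

y_c = 2.55 m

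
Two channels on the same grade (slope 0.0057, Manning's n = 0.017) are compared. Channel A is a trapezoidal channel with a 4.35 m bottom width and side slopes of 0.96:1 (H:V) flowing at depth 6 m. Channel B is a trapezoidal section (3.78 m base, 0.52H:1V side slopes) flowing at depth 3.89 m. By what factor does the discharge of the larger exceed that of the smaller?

3.69

Channel A: With bottom width b = 4.35 m and side slope z = 0.96: A = (b + zy)y = (4.35 + 0.96×6)×6 = 60.66 m²; P = b + 2y√(1+z²) = 4.35 + 2×6×1.386 = 20.98 m. Hydraulic radius R = A/P = 60.66/20.98 = 2.891 m. Q_A = (1/0.017)·60.66·2.891^(2/3)·√0.0057 = 546.7 m³/s.
Channel B: With bottom width b = 3.78 m and side slope z = 0.52: A = (b + zy)y = (3.78 + 0.52×3.89)×3.89 = 22.57 m²; P = b + 2y√(1+z²) = 3.78 + 2×3.89×1.127 = 12.55 m. Hydraulic radius R = A/P = 22.57/12.55 = 1.799 m. Q_B = (1/0.017)·22.57·1.799^(2/3)·√0.0057 = 148.3 m³/s.
The larger discharge is 546.7 m³/s and the smaller is 148.3 m³/s; the ratio is 3.69.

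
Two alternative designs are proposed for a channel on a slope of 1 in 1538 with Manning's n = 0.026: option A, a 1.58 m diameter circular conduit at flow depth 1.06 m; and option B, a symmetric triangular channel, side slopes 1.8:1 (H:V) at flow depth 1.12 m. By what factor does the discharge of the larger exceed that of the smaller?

Channel A: For a circular section of diameter D = 1.58 m at depth y = 1.06 m, the central angle is θ = 2 arccos(1 − 2y/D) = 3.839 rad. Then A = (D²/8)(θ − sin θ) = 1.398 m² and P = Dθ/2 = 3.033 m. Hydraulic radius R = A/P = 1.398/3.033 = 0.4611 m. Q_A = (1/0.026)·1.398·0.4611^(2/3)·√0.0006502 = 0.8186 m³/s.
Channel B: For a triangular section with side slope z = 1.8: A = zy² = 1.8×1.12² = 2.258 m²; P = 2y√(1+z²) = 2×1.12×2.059 = 4.612 m. Hydraulic radius R = A/P = 2.258/4.612 = 0.4895 m. Q_B = (1/0.026)·2.258·0.4895^(2/3)·√0.0006502 = 1.375 m³/s.
The larger discharge is 1.375 m³/s and the smaller is 0.8186 m³/s; the ratio is 1.68.

1.68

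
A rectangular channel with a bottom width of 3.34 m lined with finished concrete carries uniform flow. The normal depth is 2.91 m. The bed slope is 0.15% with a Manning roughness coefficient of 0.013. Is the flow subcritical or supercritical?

Flow area A = b·y = 3.34 × 2.91 = 9.719 m². Wetted perimeter P = b + 2y = 3.34 + 2×2.91 = 9.16 m.
Hydraulic radius R = A/P = 9.719/9.16 = 1.061 m.
V = (1/n) R^(2/3) √S = (1/0.013) × 1.061^(2/3) × √0.0015 = 3.099 m/s. Hydraulic depth D_h = A/T = 9.719/3.34 = 2.91 m.
Froude number Fr = V/√(g·D_h) = 3.099/√(9.81×2.91) = 0.58, which is less than 1, so the flow is subcritical.

subcritical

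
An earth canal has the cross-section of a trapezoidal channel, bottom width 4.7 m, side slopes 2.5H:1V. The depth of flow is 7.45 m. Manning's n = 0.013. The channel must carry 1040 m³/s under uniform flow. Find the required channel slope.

With bottom width b = 4.7 m and side slope z = 2.5: A = (b + zy)y = (4.7 + 2.5×7.45)×7.45 = 173.8 m²; P = b + 2y√(1+z²) = 4.7 + 2×7.45×2.693 = 44.82 m.
Hydraulic radius R = A/P = 173.8/44.82 = 3.877 m.
From Manning's equation, S = [nQ / (1 A R^(2/3))]² = [0.013 × 1040 / (1 × 173.8 × 3.877^(2/3))]² = 0.000994.

S = 0.000994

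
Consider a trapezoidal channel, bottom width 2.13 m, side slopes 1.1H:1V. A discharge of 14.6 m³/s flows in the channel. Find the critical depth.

y_c = 1.33 m

At critical depth, Q² T / (g A³) = 1, i.e. A³/T = Q²/g = 14.6²/9.81 = 21.73.
Try y = 1.05 m: A³/T = 9.243 — short.
Try y = 1.64 m: A³/T = 46.8 — over.
Try y = 1.33 m: A³/T = 21.58 — matches.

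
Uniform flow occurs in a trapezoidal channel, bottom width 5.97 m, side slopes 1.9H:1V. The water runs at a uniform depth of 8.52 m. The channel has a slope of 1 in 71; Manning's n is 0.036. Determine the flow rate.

Q = 1680 m³/s

With bottom width b = 5.97 m and side slope z = 1.9: A = (b + zy)y = (5.97 + 1.9×8.52)×8.52 = 188.8 m²; P = b + 2y√(1+z²) = 5.97 + 2×8.52×2.147 = 42.56 m.
Hydraulic radius R = A/P = 188.8/42.56 = 4.436 m.
Manning's equation: Q = (1/n) A R^(2/3) S^(1/2) = (1/0.036) × 188.8 × 4.436^(2/3) × 0.01408^(1/2) = 1680 m³/s.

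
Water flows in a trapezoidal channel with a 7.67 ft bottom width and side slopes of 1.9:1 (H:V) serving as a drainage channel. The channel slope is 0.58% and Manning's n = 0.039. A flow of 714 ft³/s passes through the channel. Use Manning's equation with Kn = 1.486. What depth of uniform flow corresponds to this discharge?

Manning's equation rearranged: A R^(2/3) = nQ / (1.486·√S) = 0.039 × 714 / (1.486 × √0.0058) = 246.1.
Trying y = 4.09 ft: A R^(2/3) = 116.4 — short.
Trying y = 7.16 ft: A R^(2/3) = 381.6 — over.
Trying y = 5.85 ft: A R^(2/3) = 246.1 — close enough.

y_n = 5.85 ft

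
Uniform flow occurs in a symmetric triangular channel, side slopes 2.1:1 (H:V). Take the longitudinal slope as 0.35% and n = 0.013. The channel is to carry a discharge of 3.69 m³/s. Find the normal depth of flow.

y_n = 0.854 m

Manning's equation rearranged: A R^(2/3) = nQ / (1·√S) = 0.013 × 3.69 / (√0.0035) = 0.8108.
Try y = 0.941 m: A R^(2/3) = 1.051 — too large.
Try y = 0.737 m: A R^(2/3) = 0.5477 — too small.
Try y = 0.854 m: A R^(2/3) = 0.8113 — close enough.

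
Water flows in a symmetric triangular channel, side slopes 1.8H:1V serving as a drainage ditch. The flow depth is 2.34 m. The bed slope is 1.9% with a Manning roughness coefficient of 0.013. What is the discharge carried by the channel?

Q = 106 m³/s

For a triangular section with side slope z = 1.8: A = zy² = 1.8×2.34² = 9.856 m²; P = 2y√(1+z²) = 2×2.34×2.059 = 9.637 m.
Hydraulic radius R = A/P = 9.856/9.637 = 1.023 m.
Manning's equation: Q = (1/n) A R^(2/3) S^(1/2) = (1/0.013) × 9.856 × 1.023^(2/3) × 0.019^(1/2) = 106 m³/s.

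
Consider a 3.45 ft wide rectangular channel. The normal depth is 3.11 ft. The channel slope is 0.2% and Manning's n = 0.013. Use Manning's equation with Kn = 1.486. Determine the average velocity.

V = 5.48 ft/s

Flow area A = b·y = 3.45 × 3.11 = 10.73 ft². Wetted perimeter P = b + 2y = 3.45 + 2×3.11 = 9.67 ft.
Hydraulic radius R = A/P = 10.73/9.67 = 1.11 ft.
From Manning's equation, V = (1.486/n) R^(2/3) S^(1/2) = (1.486/0.013) × 1.11^(2/3) × 0.002^(1/2) = 5.48 ft/s.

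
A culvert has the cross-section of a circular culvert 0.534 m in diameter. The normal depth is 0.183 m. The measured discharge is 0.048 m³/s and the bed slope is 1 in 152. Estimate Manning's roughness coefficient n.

n = 0.025

For a circular section of diameter D = 0.534 m at depth y = 0.183 m, the central angle is θ = 2 arccos(1 − 2y/D) = 2.502 rad. Then A = (D²/8)(θ − sin θ) = 0.06788 m² and P = Dθ/2 = 0.6679 m.
Hydraulic radius R = A/P = 0.06788/0.6679 = 0.1016 m.
Rearranging Manning's equation: n = (1/Q) A R^(2/3) S^(1/2) = (1/0.048) × 0.06788 × 0.1016^(2/3) × √0.006579 = 0.025.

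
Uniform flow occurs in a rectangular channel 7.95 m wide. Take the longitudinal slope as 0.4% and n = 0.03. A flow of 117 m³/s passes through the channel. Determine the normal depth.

y_n = 4.3 m

Manning's equation rearranged: A R^(2/3) = nQ / (1·√S) = 0.03 × 117 / (√0.004) = 55.5.
At y = 3.58 m: A R^(2/3) = 43.41 — short.
At y = 5.31 m: A R^(2/3) = 72.98 — over.
At y = 4.3 m: A R^(2/3) = 55.44 — ≈ 55.5.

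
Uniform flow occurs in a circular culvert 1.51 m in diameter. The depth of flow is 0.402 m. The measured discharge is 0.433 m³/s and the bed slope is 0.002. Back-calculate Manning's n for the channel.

n = 0.015

For a circular section of diameter D = 1.51 m at depth y = 0.402 m, the central angle is θ = 2 arccos(1 − 2y/D) = 2.169 rad. Then A = (D²/8)(θ − sin θ) = 0.3825 m² and P = Dθ/2 = 1.637 m.
Hydraulic radius R = A/P = 0.3825/1.637 = 0.2336 m.
Rearranging Manning's equation: n = (1/Q) A R^(2/3) S^(1/2) = (1/0.433) × 0.3825 × 0.2336^(2/3) × √0.002 = 0.015.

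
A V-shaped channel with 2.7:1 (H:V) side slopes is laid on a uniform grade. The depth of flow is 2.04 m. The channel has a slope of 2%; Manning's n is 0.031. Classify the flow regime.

supercritical

For a triangular section with side slope z = 2.7: A = zy² = 2.7×2.04² = 11.24 m²; P = 2y√(1+z²) = 2×2.04×2.879 = 11.75 m.
Hydraulic radius R = A/P = 11.24/11.75 = 0.9565 m.
V = (1/n) R^(2/3) √S = (1/0.031) × 0.9565^(2/3) × √0.02 = 4.429 m/s. Hydraulic depth D_h = A/T = 11.24/11.02 = 1.02 m.
Froude number Fr = V/√(g·D_h) = 4.429/√(9.81×1.02) = 1.4, which is greater than 1, so the flow is supercritical.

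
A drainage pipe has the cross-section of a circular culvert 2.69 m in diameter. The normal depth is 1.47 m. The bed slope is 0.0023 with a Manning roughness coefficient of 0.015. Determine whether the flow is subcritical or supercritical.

subcritical

For a circular section of diameter D = 2.69 m at depth y = 1.47 m, the central angle is θ = 2 arccos(1 − 2y/D) = 3.328 rad. Then A = (D²/8)(θ − sin θ) = 3.177 m² and P = Dθ/2 = 4.476 m.
Hydraulic radius R = A/P = 3.177/4.476 = 0.7099 m.
V = (1/n) R^(2/3) √S = (1/0.015) × 0.7099^(2/3) × √0.0023 = 2.544 m/s. Hydraulic depth D_h = A/T = 3.177/2.678 = 1.186 m.
Froude number Fr = V/√(g·D_h) = 2.544/√(9.81×1.186) = 0.746, which is less than 1, so the flow is subcritical.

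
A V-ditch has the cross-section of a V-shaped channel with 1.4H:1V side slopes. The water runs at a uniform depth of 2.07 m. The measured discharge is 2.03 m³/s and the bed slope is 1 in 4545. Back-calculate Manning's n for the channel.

For a triangular section with side slope z = 1.4: A = zy² = 1.4×2.07² = 5.999 m²; P = 2y√(1+z²) = 2×2.07×1.72 = 7.123 m.
Hydraulic radius R = A/P = 5.999/7.123 = 0.8422 m.
Rearranging Manning's equation: n = (1/Q) A R^(2/3) S^(1/2) = (1/2.03) × 5.999 × 0.8422^(2/3) × √0.00022 = 0.0391.

n = 0.0391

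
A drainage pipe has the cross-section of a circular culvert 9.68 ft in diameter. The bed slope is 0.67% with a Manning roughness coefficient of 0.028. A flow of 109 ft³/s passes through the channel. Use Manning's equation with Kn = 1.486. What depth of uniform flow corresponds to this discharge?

Manning's equation rearranged: A R^(2/3) = nQ / (1.486·√S) = 0.028 × 109 / (1.486 × √0.0067) = 25.09.
Trying y = 2.16 ft: A R^(2/3) = 14.49 — low.
Trying y = 3.18 ft: A R^(2/3) = 30.93 — high.
Trying y = 2.85 ft: A R^(2/3) = 25.05 — matches.

y_n = 2.85 ft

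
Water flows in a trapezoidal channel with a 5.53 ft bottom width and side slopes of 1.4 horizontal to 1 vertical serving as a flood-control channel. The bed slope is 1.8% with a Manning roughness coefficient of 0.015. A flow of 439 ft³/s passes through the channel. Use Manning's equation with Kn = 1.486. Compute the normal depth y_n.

y_n = 2.59 ft

Manning's equation rearranged: A R^(2/3) = nQ / (1.486·√S) = 0.015 × 439 / (1.486 × √0.018) = 33.03.
Try y = 1.85 ft: A R^(2/3) = 17.55 — too small.
Try y = 2.9 ft: A R^(2/3) = 41.05 — too large.
Try y = 2.59 ft: A R^(2/3) = 33.01 — close enough.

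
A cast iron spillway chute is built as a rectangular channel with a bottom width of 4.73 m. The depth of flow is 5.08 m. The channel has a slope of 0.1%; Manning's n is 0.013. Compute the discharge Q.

Q = 80.4 m³/s

Flow area A = b·y = 4.73 × 5.08 = 24.03 m². Wetted perimeter P = b + 2y = 4.73 + 2×5.08 = 14.89 m.
Hydraulic radius R = A/P = 24.03/14.89 = 1.614 m.
Manning's equation: Q = (1/n) A R^(2/3) S^(1/2) = (1/0.013) × 24.03 × 1.614^(2/3) × 0.001^(1/2) = 80.4 m³/s.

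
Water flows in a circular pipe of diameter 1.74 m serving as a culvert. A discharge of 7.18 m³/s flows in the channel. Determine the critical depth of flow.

y_c = 1.34 m

At critical depth, Q² T / (g A³) = 1, i.e. A³/T = Q²/g = 7.18²/9.81 = 5.255.
At y = 1.02 m: A³/T = 1.774 — too small.
At y = 1.57 m: A³/T = 11.15 — too large.
At y = 1.34 m: A³/T = 5.182 — matches.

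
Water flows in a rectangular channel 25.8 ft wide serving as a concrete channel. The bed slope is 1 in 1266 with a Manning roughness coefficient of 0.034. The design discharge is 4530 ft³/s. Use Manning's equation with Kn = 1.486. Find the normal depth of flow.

Manning's equation rearranged: A R^(2/3) = nQ / (1.486·√S) = 0.034 × 4530 / (1.486 × √0.0007899) = 3688.
At y = 36.1 ft: A R^(2/3) = 4179 — too large.
At y = 28.3 ft: A R^(2/3) = 3127 — too small.
At y = 32.5 ft: A R^(2/3) = 3691 — matches.

y_n = 32.5 ft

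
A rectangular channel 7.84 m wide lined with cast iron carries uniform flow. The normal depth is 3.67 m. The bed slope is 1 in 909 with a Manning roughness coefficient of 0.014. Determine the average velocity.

V = 3.63 m/s

Flow area A = b·y = 7.84 × 3.67 = 28.77 m². Wetted perimeter P = b + 2y = 7.84 + 2×3.67 = 15.18 m.
Hydraulic radius R = A/P = 28.77/15.18 = 1.895 m.
From Manning's equation, V = (1/n) R^(2/3) S^(1/2) = (1/0.014) × 1.895^(2/3) × 0.0011^(1/2) = 3.63 m/s.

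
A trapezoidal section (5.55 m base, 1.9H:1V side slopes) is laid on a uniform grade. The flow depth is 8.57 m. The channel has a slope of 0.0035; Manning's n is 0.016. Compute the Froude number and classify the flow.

supercritical

With bottom width b = 5.55 m and side slope z = 1.9: A = (b + zy)y = (5.55 + 1.9×8.57)×8.57 = 187.1 m²; P = b + 2y√(1+z²) = 5.55 + 2×8.57×2.147 = 42.35 m.
Hydraulic radius R = A/P = 187.1/42.35 = 4.418 m.
V = (1/n) R^(2/3) √S = (1/0.016) × 4.418^(2/3) × √0.0035 = 9.956 m/s. Hydraulic depth D_h = A/T = 187.1/38.12 = 4.909 m.
Froude number Fr = V/√(g·D_h) = 9.956/√(9.81×4.909) = 1.43, which is greater than 1, so the flow is supercritical.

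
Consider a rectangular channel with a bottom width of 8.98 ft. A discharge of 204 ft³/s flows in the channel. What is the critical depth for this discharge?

For a rectangular channel, critical depth y_c = (q²/g)^(1/3) where q = Q/b = 204/8.98 = 22.72 ft²/s.
So y_c = (22.72²/32.2)^(1/3) = 2.52 ft.

y_c = 2.52 ft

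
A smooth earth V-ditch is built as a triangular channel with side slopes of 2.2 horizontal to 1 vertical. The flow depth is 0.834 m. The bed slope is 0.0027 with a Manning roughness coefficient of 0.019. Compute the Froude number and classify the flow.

For a triangular section with side slope z = 2.2: A = zy² = 2.2×0.834² = 1.53 m²; P = 2y√(1+z²) = 2×0.834×2.417 = 4.031 m.
Hydraulic radius R = A/P = 1.53/4.031 = 0.3796 m.
V = (1/n) R^(2/3) √S = (1/0.019) × 0.3796^(2/3) × √0.0027 = 1.434 m/s. Hydraulic depth D_h = A/T = 1.53/3.67 = 0.417 m.
Froude number Fr = V/√(g·D_h) = 1.434/√(9.81×0.417) = 0.709, which is less than 1, so the flow is subcritical.

subcritical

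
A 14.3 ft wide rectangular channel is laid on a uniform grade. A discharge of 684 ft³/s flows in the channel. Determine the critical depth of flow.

y_c = 4.14 ft

For a rectangular channel, critical depth y_c = (q²/g)^(1/3) where q = Q/b = 684/14.3 = 47.83 ft²/s.
So y_c = (47.83²/32.2)^(1/3) = 4.14 ft.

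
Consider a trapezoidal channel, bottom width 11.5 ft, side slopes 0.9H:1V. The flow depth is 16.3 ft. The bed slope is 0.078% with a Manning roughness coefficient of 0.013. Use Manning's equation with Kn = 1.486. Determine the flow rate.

With bottom width b = 11.5 ft and side slope z = 0.9: A = (b + zy)y = (11.5 + 0.9×16.3)×16.3 = 426.6 ft²; P = b + 2y√(1+z²) = 11.5 + 2×16.3×1.345 = 55.36 ft.
Hydraulic radius R = A/P = 426.6/55.36 = 7.706 ft.
Manning's equation: Q = (1.486/n) A R^(2/3) S^(1/2) = (1.486/0.013) × 426.6 × 7.706^(2/3) × 0.00078^(1/2) = 5310 ft³/s.

Q = 5310 ft³/s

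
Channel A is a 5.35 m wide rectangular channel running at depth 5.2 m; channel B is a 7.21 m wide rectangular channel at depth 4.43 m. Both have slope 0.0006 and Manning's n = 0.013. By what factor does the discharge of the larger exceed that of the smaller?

Channel A: Flow area A = b·y = 5.35 × 5.2 = 27.82 m². Wetted perimeter P = b + 2y = 5.35 + 2×5.2 = 15.75 m. Hydraulic radius R = A/P = 27.82/15.75 = 1.766 m. Q_A = (1/0.013)·27.82·1.766^(2/3)·√0.0006 = 76.6 m³/s.
Channel B: Flow area A = b·y = 7.21 × 4.43 = 31.94 m². Wetted perimeter P = b + 2y = 7.21 + 2×4.43 = 16.07 m. Hydraulic radius R = A/P = 31.94/16.07 = 1.988 m. Q_B = (1/0.013)·31.94·1.988^(2/3)·√0.0006 = 95.14 m³/s.
The larger discharge is 95.14 m³/s and the smaller is 76.6 m³/s; the ratio is 1.24.

1.24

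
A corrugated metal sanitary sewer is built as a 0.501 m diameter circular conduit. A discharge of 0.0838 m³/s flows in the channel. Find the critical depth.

At critical depth, Q² T / (g A³) = 1, i.e. A³/T = Q²/g = 0.0838²/9.81 = 0.0007158.
At y = 0.137 m: A³/T = 0.000187 — short.
At y = 0.194 m: A³/T = 0.000718 — matches.

y_c = 0.194 m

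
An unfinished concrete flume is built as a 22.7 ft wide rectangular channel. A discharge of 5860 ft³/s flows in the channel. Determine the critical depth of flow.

For a rectangular channel, critical depth y_c = (q²/g)^(1/3) where q = Q/b = 5860/22.7 = 258.1 ft²/s.
So y_c = (258.1²/32.2)^(1/3) = 12.7 ft.

y_c = 12.7 ft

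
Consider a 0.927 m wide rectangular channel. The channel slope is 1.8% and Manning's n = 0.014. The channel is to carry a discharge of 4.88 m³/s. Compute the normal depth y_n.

y_n = 1.15 m

Manning's equation rearranged: A R^(2/3) = nQ / (1·√S) = 0.014 × 4.88 / (√0.018) = 0.5092.
Try y = 0.825 m: A R^(2/3) = 0.3403 — short.
Try y = 1.43 m: A R^(2/3) = 0.6584 — over.
Try y = 1.15 m: A R^(2/3) = 0.5094 — close enough.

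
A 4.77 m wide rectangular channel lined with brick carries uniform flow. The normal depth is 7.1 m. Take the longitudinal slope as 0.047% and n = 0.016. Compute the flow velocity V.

Flow area A = b·y = 4.77 × 7.1 = 33.87 m². Wetted perimeter P = b + 2y = 4.77 + 2×7.1 = 18.97 m.
Hydraulic radius R = A/P = 33.87/18.97 = 1.785 m.
From Manning's equation, V = (1/n) R^(2/3) S^(1/2) = (1/0.016) × 1.785^(2/3) × 0.00047^(1/2) = 1.99 m/s.

V = 1.99 m/s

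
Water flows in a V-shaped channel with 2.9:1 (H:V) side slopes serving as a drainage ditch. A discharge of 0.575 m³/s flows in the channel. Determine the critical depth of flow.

At critical depth, Q² T / (g A³) = 1, i.e. A³/T = Q²/g = 0.575²/9.81 = 0.0337.
Trying y = 0.433 m: A³/T = 0.064 — over.
Trying y = 0.334 m: A³/T = 0.01748 — short.
Trying y = 0.381 m: A³/T = 0.03376 — matches.

y_c = 0.381 m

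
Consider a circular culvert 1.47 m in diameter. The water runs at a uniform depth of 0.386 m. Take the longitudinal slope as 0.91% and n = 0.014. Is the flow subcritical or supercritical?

For a circular section of diameter D = 1.47 m at depth y = 0.386 m, the central angle is θ = 2 arccos(1 − 2y/D) = 2.152 rad. Then A = (D²/8)(θ − sin θ) = 0.3555 m² and P = Dθ/2 = 1.582 m.
Hydraulic radius R = A/P = 0.3555/1.582 = 0.2248 m.
V = (1/n) R^(2/3) √S = (1/0.014) × 0.2248^(2/3) × √0.0091 = 2.519 m/s. Hydraulic depth D_h = A/T = 0.3555/1.294 = 0.2748 m.
Froude number Fr = V/√(g·D_h) = 2.519/√(9.81×0.2748) = 1.53, which is greater than 1, so the flow is supercritical.

supercritical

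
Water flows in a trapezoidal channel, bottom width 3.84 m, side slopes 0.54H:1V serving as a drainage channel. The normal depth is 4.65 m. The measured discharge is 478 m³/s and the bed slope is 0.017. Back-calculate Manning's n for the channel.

n = 0.013

With bottom width b = 3.84 m and side slope z = 0.54: A = (b + zy)y = (3.84 + 0.54×4.65)×4.65 = 29.53 m²; P = b + 2y√(1+z²) = 3.84 + 2×4.65×1.136 = 14.41 m.
Hydraulic radius R = A/P = 29.53/14.41 = 2.05 m.
Rearranging Manning's equation: n = (1/Q) A R^(2/3) S^(1/2) = (1/478) × 29.53 × 2.05^(2/3) × √0.017 = 0.013.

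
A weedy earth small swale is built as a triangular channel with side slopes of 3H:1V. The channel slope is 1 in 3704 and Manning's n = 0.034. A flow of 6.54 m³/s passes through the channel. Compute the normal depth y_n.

Manning's equation rearranged: A R^(2/3) = nQ / (1·√S) = 0.034 × 6.54 / (√0.00027) = 13.53.
Try y = 1.84 m: A R^(2/3) = 9.276 — low.
Try y = 2.55 m: A R^(2/3) = 22.15 — high.
Try y = 2.12 m: A R^(2/3) = 13.53 — matches.

y_n = 2.12 m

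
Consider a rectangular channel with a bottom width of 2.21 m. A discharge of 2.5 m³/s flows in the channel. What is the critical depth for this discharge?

y_c = 0.507 m

For a rectangular channel, critical depth y_c = (q²/g)^(1/3) where q = Q/b = 2.5/2.21 = 1.131 m²/s.
So y_c = (1.131²/9.81)^(1/3) = 0.507 m.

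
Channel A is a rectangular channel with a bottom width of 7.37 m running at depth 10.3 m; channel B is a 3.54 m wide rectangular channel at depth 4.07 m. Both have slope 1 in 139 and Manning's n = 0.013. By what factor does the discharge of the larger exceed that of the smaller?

8.91

Channel A: Flow area A = b·y = 7.37 × 10.3 = 75.91 m². Wetted perimeter P = b + 2y = 7.37 + 2×10.3 = 27.97 m. Hydraulic radius R = A/P = 75.91/27.97 = 2.714 m. Q_A = (1/0.013)·75.91·2.714^(2/3)·√0.007194 = 963.7 m³/s.
Channel B: Flow area A = b·y = 3.54 × 4.07 = 14.41 m². Wetted perimeter P = b + 2y = 3.54 + 2×4.07 = 11.68 m. Hydraulic radius R = A/P = 14.41/11.68 = 1.234 m. Q_B = (1/0.013)·14.41·1.234^(2/3)·√0.007194 = 108.1 m³/s.
The larger discharge is 963.7 m³/s and the smaller is 108.1 m³/s; the ratio is 8.91.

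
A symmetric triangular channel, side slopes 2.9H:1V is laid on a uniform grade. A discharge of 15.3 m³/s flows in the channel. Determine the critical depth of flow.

At critical depth, Q² T / (g A³) = 1, i.e. A³/T = Q²/g = 15.3²/9.81 = 23.86.
Trying y = 1.71 m: A³/T = 61.48 — over.
Trying y = 1.14 m: A³/T = 8.096 — short.
Trying y = 1.42 m: A³/T = 24.28 — matches.

y_c = 1.42 m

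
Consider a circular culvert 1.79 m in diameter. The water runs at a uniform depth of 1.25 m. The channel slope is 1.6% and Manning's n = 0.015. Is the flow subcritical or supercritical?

For a circular section of diameter D = 1.79 m at depth y = 1.25 m, the central angle is θ = 2 arccos(1 − 2y/D) = 3.957 rad. Then A = (D²/8)(θ − sin θ) = 1.877 m² and P = Dθ/2 = 3.542 m.
Hydraulic radius R = A/P = 1.877/3.542 = 0.5298 m.
V = (1/n) R^(2/3) √S = (1/0.015) × 0.5298^(2/3) × √0.016 = 5.522 m/s. Hydraulic depth D_h = A/T = 1.877/1.643 = 1.142 m.
Froude number Fr = V/√(g·D_h) = 5.522/√(9.81×1.142) = 1.65, which is greater than 1, so the flow is supercritical.

supercritical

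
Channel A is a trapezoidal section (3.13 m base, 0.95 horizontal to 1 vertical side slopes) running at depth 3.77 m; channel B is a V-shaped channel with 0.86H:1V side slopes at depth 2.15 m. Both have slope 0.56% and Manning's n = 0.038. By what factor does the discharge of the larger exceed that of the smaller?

12.2

Channel A: With bottom width b = 3.13 m and side slope z = 0.95: A = (b + zy)y = (3.13 + 0.95×3.77)×3.77 = 25.3 m²; P = b + 2y√(1+z²) = 3.13 + 2×3.77×1.379 = 13.53 m. Hydraulic radius R = A/P = 25.3/13.53 = 1.87 m. Q_A = (1/0.038)·25.3·1.87^(2/3)·√0.0056 = 75.63 m³/s.
Channel B: For a triangular section with side slope z = 0.86: A = zy² = 0.86×2.15² = 3.975 m²; P = 2y√(1+z²) = 2×2.15×1.319 = 5.671 m. Hydraulic radius R = A/P = 3.975/5.671 = 0.7009 m. Q_B = (1/0.038)·3.975·0.7009^(2/3)·√0.0056 = 6.177 m³/s.
The larger discharge is 75.63 m³/s and the smaller is 6.177 m³/s; the ratio is 12.2.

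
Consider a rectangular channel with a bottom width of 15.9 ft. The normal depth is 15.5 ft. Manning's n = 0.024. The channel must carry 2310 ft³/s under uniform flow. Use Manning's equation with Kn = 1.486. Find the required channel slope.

Flow area A = b·y = 15.9 × 15.5 = 246.5 ft². Wetted perimeter P = b + 2y = 15.9 + 2×15.5 = 46.9 ft.
Hydraulic radius R = A/P = 246.5/46.9 = 5.255 ft.
From Manning's equation, S = [nQ / (1.486 A R^(2/3))]² = [0.024 × 2310 / (1.486 × 246.5 × 5.255^(2/3))]² = 0.00251.

S = 0.00251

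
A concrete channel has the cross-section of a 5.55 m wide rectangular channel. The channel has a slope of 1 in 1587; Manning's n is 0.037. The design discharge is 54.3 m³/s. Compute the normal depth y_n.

y_n = 8.77 m

Manning's equation rearranged: A R^(2/3) = nQ / (1·√S) = 0.037 × 54.3 / (√0.0006301) = 80.04.
Try y = 10.1 m: A R^(2/3) = 94.15 — too large.
Try y = 8.77 m: A R^(2/3) = 80.02 — ≈ 80.04.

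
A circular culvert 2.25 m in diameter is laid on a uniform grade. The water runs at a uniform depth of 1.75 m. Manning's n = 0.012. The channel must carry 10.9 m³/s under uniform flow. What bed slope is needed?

For a circular section of diameter D = 2.25 m at depth y = 1.75 m, the central angle is θ = 2 arccos(1 − 2y/D) = 4.32 rad. Then A = (D²/8)(θ − sin θ) = 3.318 m² and P = Dθ/2 = 4.86 m.
Hydraulic radius R = A/P = 3.318/4.86 = 0.6828 m.
From Manning's equation, S = [nQ / (1 A R^(2/3))]² = [0.012 × 10.9 / (1 × 3.318 × 0.6828^(2/3))]² = 0.00258.

S = 0.00258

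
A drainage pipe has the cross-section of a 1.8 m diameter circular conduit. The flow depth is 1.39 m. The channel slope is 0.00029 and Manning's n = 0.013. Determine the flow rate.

For a circular section of diameter D = 1.8 m at depth y = 1.39 m, the central angle is θ = 2 arccos(1 − 2y/D) = 4.293 rad. Then A = (D²/8)(θ − sin θ) = 2.109 m² and P = Dθ/2 = 3.864 m.
Hydraulic radius R = A/P = 2.109/3.864 = 0.5457 m.
Manning's equation: Q = (1/n) A R^(2/3) S^(1/2) = (1/0.013) × 2.109 × 0.5457^(2/3) × 0.00029^(1/2) = 1.84 m³/s.

Q = 1.84 m³/s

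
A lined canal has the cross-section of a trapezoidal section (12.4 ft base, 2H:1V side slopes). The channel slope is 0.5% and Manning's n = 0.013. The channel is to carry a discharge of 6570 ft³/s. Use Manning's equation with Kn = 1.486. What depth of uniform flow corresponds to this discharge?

Manning's equation rearranged: A R^(2/3) = nQ / (1.486·√S) = 0.013 × 6570 / (1.486 × √0.005) = 812.8.
At y = 10.7 ft: A R^(2/3) = 1195 — over.
At y = 6.38 ft: A R^(2/3) = 399.2 — short.
At y = 8.96 ft: A R^(2/3) = 813.1 — close enough.

y_n = 8.96 ft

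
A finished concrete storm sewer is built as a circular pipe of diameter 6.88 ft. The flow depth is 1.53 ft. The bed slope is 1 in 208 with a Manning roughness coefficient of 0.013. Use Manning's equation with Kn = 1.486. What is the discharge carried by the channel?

Q = 45.9 ft³/s

For a circular section of diameter D = 6.88 ft at depth y = 1.53 ft, the central angle is θ = 2 arccos(1 − 2y/D) = 1.964 rad. Then A = (D²/8)(θ − sin θ) = 6.158 ft² and P = Dθ/2 = 6.757 ft.
Hydraulic radius R = A/P = 6.158/6.757 = 0.9113 ft.
Manning's equation: Q = (1.486/n) A R^(2/3) S^(1/2) = (1.486/0.013) × 6.158 × 0.9113^(2/3) × 0.004808^(1/2) = 45.9 ft³/s.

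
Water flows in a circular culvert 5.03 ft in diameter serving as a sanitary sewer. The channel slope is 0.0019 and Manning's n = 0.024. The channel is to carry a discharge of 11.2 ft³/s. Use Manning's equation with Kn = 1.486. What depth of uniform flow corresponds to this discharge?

Manning's equation rearranged: A R^(2/3) = nQ / (1.486·√S) = 0.024 × 11.2 / (1.486 × √0.0019) = 4.15.
Trying y = 1.67 ft: A R^(2/3) = 5.508 — over.
Trying y = 1.28 ft: A R^(2/3) = 3.285 — short.
Trying y = 1.44 ft: A R^(2/3) = 4.14 — ≈ 4.15.

y_n = 1.44 ft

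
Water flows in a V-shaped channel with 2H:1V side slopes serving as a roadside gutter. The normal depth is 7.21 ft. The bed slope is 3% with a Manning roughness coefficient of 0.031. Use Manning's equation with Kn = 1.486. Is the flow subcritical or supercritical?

For a triangular section with side slope z = 2: A = zy² = 2×7.21² = 104 ft²; P = 2y√(1+z²) = 2×7.21×2.236 = 32.24 ft.
Hydraulic radius R = A/P = 104/32.24 = 3.224 ft.
V = (1.486/n) R^(2/3) √S = (1.486/0.031) × 3.224^(2/3) × √0.03 = 18.12 ft/s. Hydraulic depth D_h = A/T = 104/28.84 = 3.605 ft.
Froude number Fr = V/√(g·D_h) = 18.12/√(32.2×3.605) = 1.68, which is greater than 1, so the flow is supercritical.

supercritical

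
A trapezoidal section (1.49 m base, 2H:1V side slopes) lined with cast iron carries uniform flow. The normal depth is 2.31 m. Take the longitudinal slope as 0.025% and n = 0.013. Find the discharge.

With bottom width b = 1.49 m and side slope z = 2: A = (b + zy)y = (1.49 + 2×2.31)×2.31 = 14.11 m²; P = b + 2y√(1+z²) = 1.49 + 2×2.31×2.236 = 11.82 m.
Hydraulic radius R = A/P = 14.11/11.82 = 1.194 m.
Manning's equation: Q = (1/n) A R^(2/3) S^(1/2) = (1/0.013) × 14.11 × 1.194^(2/3) × 0.00025^(1/2) = 19.3 m³/s.

Q = 19.3 m³/s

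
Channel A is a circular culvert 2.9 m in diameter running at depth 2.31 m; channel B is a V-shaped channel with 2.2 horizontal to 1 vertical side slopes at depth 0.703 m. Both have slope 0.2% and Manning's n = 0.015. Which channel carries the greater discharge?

Channel A: For a circular section of diameter D = 2.9 m at depth y = 2.31 m, the central angle is θ = 2 arccos(1 − 2y/D) = 4.411 rad. Then A = (D²/8)(θ − sin θ) = 5.641 m² and P = Dθ/2 = 6.397 m. Hydraulic radius R = A/P = 5.641/6.397 = 0.882 m. Q_A = (1/0.015)·5.641·0.882^(2/3)·√0.002 = 15.47 m³/s.
Channel B: For a triangular section with side slope z = 2.2: A = zy² = 2.2×0.703² = 1.087 m²; P = 2y√(1+z²) = 2×0.703×2.417 = 3.398 m. Hydraulic radius R = A/P = 1.087/3.398 = 0.32 m. Q_B = (1/0.015)·1.087·0.32^(2/3)·√0.002 = 1.517 m³/s.
Q_A = 15.47 m³/s vs Q_B = 1.517 m³/s, so channel A carries more.

channel A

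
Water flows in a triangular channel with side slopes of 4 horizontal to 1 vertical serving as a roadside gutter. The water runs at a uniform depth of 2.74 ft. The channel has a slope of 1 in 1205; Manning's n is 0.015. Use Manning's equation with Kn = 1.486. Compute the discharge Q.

For a triangular section with side slope z = 4: A = zy² = 4×2.74² = 30.03 ft²; P = 2y√(1+z²) = 2×2.74×4.123 = 22.59 ft.
Hydraulic radius R = A/P = 30.03/22.59 = 1.329 ft.
Manning's equation: Q = (1.486/n) A R^(2/3) S^(1/2) = (1.486/0.015) × 30.03 × 1.329^(2/3) × 0.0008299^(1/2) = 104 ft³/s.

Q = 104 ft³/s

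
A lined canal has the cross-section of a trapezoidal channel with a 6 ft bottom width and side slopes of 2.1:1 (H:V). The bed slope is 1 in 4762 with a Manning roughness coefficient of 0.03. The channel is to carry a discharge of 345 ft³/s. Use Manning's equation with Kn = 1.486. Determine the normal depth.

y_n = 8.03 ft

Manning's equation rearranged: A R^(2/3) = nQ / (1.486·√S) = 0.03 × 345 / (1.486 × √0.00021) = 480.6.
Trying y = 6.99 ft: A R^(2/3) = 349.1 — low.
Trying y = 9.42 ft: A R^(2/3) = 698.2 — high.
Trying y = 8.03 ft: A R^(2/3) = 480.5 — ≈ 480.6.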